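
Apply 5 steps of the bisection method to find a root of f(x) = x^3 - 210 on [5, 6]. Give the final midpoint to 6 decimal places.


f(x) = x^3 - 210
f(5) = -85 < 0
f(6) = 6 > 0

Step 1: midpoint = (5.000000 + 6.000000)/2 = 5.500000
  f(5.500000) = -43.625000
  f(mid) < 0, so root is in [5.500000, 6.000000]

Step 2: midpoint = (5.500000 + 6.000000)/2 = 5.750000
  f(5.750000) = -19.890625
  f(mid) < 0, so root is in [5.750000, 6.000000]

Step 3: midpoint = (5.750000 + 6.000000)/2 = 5.875000
  f(5.875000) = -7.220703
  f(mid) < 0, so root is in [5.875000, 6.000000]

Step 4: midpoint = (5.875000 + 6.000000)/2 = 5.937500
  f(5.937500) = -0.679932
  f(mid) < 0, so root is in [5.937500, 6.000000]

Step 5: midpoint = (5.937500 + 6.000000)/2 = 5.968750
  f(5.968750) = 2.642548
  f(mid) > 0, so root is in [5.937500, 5.968750]

midpoint = 5.968750


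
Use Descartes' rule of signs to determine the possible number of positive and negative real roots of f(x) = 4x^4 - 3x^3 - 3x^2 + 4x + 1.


Descartes' rule of signs:

For positive roots, count sign changes in f(x) = 4x^4 - 3x^3 - 3x^2 + 4x + 1:
Signs of coefficients: +, -, -, +, +
Number of sign changes: 2
Possible positive real roots: 2, 0

For negative roots, examine f(-x) = 4x^4 + 3x^3 - 3x^2 - 4x + 1:
Signs of coefficients: +, +, -, -, +
Number of sign changes: 2
Possible negative real roots: 2, 0

Positive roots: 2 or 0; Negative roots: 2 or 0


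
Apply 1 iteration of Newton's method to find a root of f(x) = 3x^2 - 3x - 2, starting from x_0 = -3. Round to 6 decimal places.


Newton's method: x_(n+1) = x_n - f(x_n)/f'(x_n)
f(x) = 3x^2 - 3x - 2
f'(x) = 6x - 3

Iteration 1:
  f(-3.000000) = 34.000000
  f'(-3.000000) = -21.000000
  x_1 = -3.000000 - (34.000000)/(-21.000000) = -1.380952

x_1 = -1.380952


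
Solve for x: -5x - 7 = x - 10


Starting with: -5x - 7 = x - 10
Move all x terms to left: (-5 - 1)x = -10 + 7
Simplify: -6x = -3
Divide both sides by -6: x = 1/2

x = 1/2


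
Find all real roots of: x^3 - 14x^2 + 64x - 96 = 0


Let p(x) = x^3 - 14x^2 + 64x - 96. By the rational root theorem (leading coefficient 1), any rational root is an integer divisor of 96: try ±1, ±2, ... in turn.
Test x = 1: value = -45 ≠ 0.
Test x = -1: value = -175 ≠ 0.
Test x = 2: value = -16 ≠ 0.
Test x = -2: value = -288 ≠ 0.
Test x = 3: value = -3 ≠ 0.
Test x = -3: value = -441 ≠ 0.
Test x = 4: value = 0 ✓, so (x - 4) is a factor.
Synthetic division by (x - 4): bring down 1; 1(4) - 14 = -10; (-10)(4) + 64 = 24; 24(4) - 96 = 0 → quotient x^2 - 10x + 24, remainder 0.
Solve the quadratic x^2 - 10x + 24 = 0: discriminant = (-10)^2 - 4(1)(24) = 100 - 96 = 4.
sqrt(4) = 2, so x = (10 ± 2)/2: x = 6 or x = 4.

x = 4 (multiplicity 2), x = 6


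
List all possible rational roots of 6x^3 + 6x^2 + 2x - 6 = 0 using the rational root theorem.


Rational root theorem: possible roots are ±p/q where:
  p divides the constant term (-6): p ∈ {1, 2, 3, 6}
  q divides the leading coefficient (6): q ∈ {1, 2, 3, 6}

All possible rational roots: -6, -3, -2, -3/2, -1, -2/3, -1/2, -1/3, -1/6, 1/6, 1/3, 1/2, 2/3, 1, 3/2, 2, 3, 6

-6, -3, -2, -3/2, -1, -2/3, -1/2, -1/3, -1/6, 1/6, 1/3, 1/2, 2/3, 1, 3/2, 2, 3, 6


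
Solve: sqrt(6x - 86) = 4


Square both sides: 6x - 86 = 4^2 = 16
6x = 16 + 86 = 102
x = 17
Check: sqrt(6*17 - 86) = sqrt(16) = 4 ✓

x = 17


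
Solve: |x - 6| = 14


An absolute value equation |expr| = 14 gives two cases:
Case 1: x - 6 = 14
  x = 20, so x = 20
Case 2: x - 6 = -14
  x = -8, so x = -8

x = -8, x = 20


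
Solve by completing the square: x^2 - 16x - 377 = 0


Start: x^2 - 16x - 377 = 0
Move constant: x^2 - 16x = 377
Half of -16 is -8, squared is 64
Add 64 to both sides: x^2 - 16x + 64 = 441
(x - 8)^2 = 441
x - 8 = ±21
x = 8 + 21 = 29 or x = 8 - 21 = -13

x = -13, x = 29


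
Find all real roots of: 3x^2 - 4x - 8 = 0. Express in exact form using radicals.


Using the quadratic formula: x = (-b ± sqrt(b^2 - 4ac)) / (2a)
Here a = 3, b = -4, c = -8
Discriminant = b^2 - 4ac = (-4)^2 - 4(3)(-8) = 16 + 96 = 112
Since discriminant = 112 > 0, there are two real roots.
x = (4 ± 4*sqrt(7)) / 6
Simplifying: x = (2 ± 2*sqrt(7)) / 3
Numerically: x ≈ 2.4305 or x ≈ -1.0972

x = (2 + 2*sqrt(7)) / 3 or x = (2 - 2*sqrt(7)) / 3


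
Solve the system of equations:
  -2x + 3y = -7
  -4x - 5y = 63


Using Cramer's rule:
Determinant D = (-2)(-5) - (-4)(3) = 10 + 12 = 22
Dx = (-7)(-5) - (63)(3) = 35 - 189 = -154
Dy = (-2)(63) - (-4)(-7) = -126 - 28 = -154
x = Dx/D = -154/22 = -7
y = Dy/D = -154/22 = -7

x = -7, y = -7


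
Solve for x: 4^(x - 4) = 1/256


Express both sides with the same base.
1/256 = 4^(-4)
Since the bases match, equate exponents: x - 4 = -4
So x = -4 - (-4) = 0

x = 0


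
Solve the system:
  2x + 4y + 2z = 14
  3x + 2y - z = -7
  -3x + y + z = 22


Using Cramer's rule. Expand each determinant along the first row.
D  = 2*[2*1 - (-1)*1] - 4*[3*1 - (-1)*(-3)] + 2*[3*1 - 2*(-3)]
  = 2*(3) - 4*(0) + 2*(9) = 24
Dx = 14*[2*1 - (-1)*1] - 4*[(-7)*1 - (-1)*22] + 2*[(-7)*1 - 2*22]
  = 14*(3) - 4*(15) + 2*(-51) = -120
Dy = 2*[(-7)*1 - (-1)*22] - 14*[3*1 - (-1)*(-3)] + 2*[3*22 - (-7)*(-3)]
  = 2*(15) - 14*(0) + 2*(45) = 120
Dz = 2*[2*22 - (-7)*1] - 4*[3*22 - (-7)*(-3)] + 14*[3*1 - 2*(-3)]
  = 2*(51) - 4*(45) + 14*(9) = 48
x = Dx/D = -120/24 = -5, y = Dy/D = 120/24 = 5, z = Dz/D = 48/24 = 2
Check eq1: (2)(-5) + (4)(5) + (2)(2) = 14 = 14 ✓
Check eq2: (3)(-5) + (2)(5) + (-1)(2) = -7 = -7 ✓
Check eq3: (-3)(-5) + (1)(5) + (1)(2) = 22 = 22 ✓

x = -5, y = 5, z = 2


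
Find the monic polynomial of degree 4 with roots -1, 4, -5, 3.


A monic polynomial with roots -1, 4, -5, 3 is:
p(x) = (x + 1)(x - 4)(x + 5)(x - 3)
After multiplying by (x + 1): x + 1
After multiplying by (x - 4): x^2 - 3x - 4
After multiplying by (x + 5): x^3 + 2x^2 - 19x - 20
After multiplying by (x - 3): x^4 - x^3 - 25x^2 + 37x + 60

x^4 - x^3 - 25x^2 + 37x + 60


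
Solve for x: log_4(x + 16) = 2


Convert to exponential form: x + 16 = 4^2 = 16
x = 16 - 16 = 0
Check: log_4(0 + 16) = log_4(16) = log_4(16) = 2 ✓

x = 0


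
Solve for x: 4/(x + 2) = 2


Multiply both sides by (x + 2): 4 = 2(x + 2)
Distribute: 4 = 2x + 4
2x = 4 - 4 = 0
x = 0

x = 0


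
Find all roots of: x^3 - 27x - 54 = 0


Let p(x) = x^3 - 27x - 54. By the rational root theorem (leading coefficient 1), any rational root is an integer divisor of 54: try ±1, ±2, ... in turn.
Test x = 1: value = -80 ≠ 0.
Test x = -1: value = -28 ≠ 0.
Test x = 2: value = -100 ≠ 0.
Test x = -2: value = -8 ≠ 0.
Test x = 3: value = -108 ≠ 0.
Test x = -3: value = 0 ✓, so (x + 3) is a factor.
Synthetic division by (x + 3): bring down 1; 1(-3) + 0 = -3; (-3)(-3) - 27 = -18; (-18)(-3) - 54 = 0 → quotient x^2 - 3x - 18, remainder 0.
Solve the quadratic x^2 - 3x - 18 = 0: discriminant = (-3)^2 - 4(1)(-18) = 9 + 72 = 81.
sqrt(81) = 9, so x = (3 ± 9)/2: x = 6 or x = -3.
Collecting all roots found:

x = -3 (multiplicity 2), x = 6


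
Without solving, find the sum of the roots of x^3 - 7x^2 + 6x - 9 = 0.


By Vieta's formulas for x^3 + bx^2 + cx + d = 0:
  r1 + r2 + r3 = -b/a = 7
  r1*r2 + r1*r3 + r2*r3 = c/a = 6
  r1*r2*r3 = -d/a = 9


Sum = 7


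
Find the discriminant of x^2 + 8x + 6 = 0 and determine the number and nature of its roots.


For ax^2 + bx + c = 0, discriminant D = b^2 - 4ac
Here a = 1, b = 8, c = 6
D = (8)^2 - 4(1)(6) = 64 - 24 = 40

D = 40 > 0 but not a perfect square
The equation has 2 distinct real irrational roots.

Discriminant = 40, 2 distinct real irrational roots


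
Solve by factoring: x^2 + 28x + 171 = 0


We need two numbers that multiply to 171 and add to 28.
Those numbers are 9 and 19 (since 9 * 19 = 171 and 9 + 19 = 28).
So x^2 + 28x + 171 = (x + 9)(x + 19) = 0
Setting each factor to zero: x = -9 or x = -19

x = -19, x = -9


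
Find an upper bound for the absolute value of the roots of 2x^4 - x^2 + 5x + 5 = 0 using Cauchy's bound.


Cauchy's bound: all roots r satisfy |r| <= 1 + max(|a_i/a_n|) for i = 0,...,n-1
where a_n is the leading coefficient.

Coefficients: [2, 0, -1, 5, 5]
Leading coefficient a_n = 2
Ratios |a_i/a_n|: 0, 1/2, 5/2, 5/2
Maximum ratio: 5/2
Cauchy's bound: |r| <= 1 + 5/2 = 7/2

Upper bound = 7/2


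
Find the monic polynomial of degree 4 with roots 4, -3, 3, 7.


A monic polynomial with roots 4, -3, 3, 7 is:
p(x) = (x - 4)(x + 3)(x - 3)(x - 7)
After multiplying by (x - 4): x - 4
After multiplying by (x + 3): x^2 - x - 12
After multiplying by (x - 3): x^3 - 4x^2 - 9x + 36
After multiplying by (x - 7): x^4 - 11x^3 + 19x^2 + 99x - 252

x^4 - 11x^3 + 19x^2 + 99x - 252


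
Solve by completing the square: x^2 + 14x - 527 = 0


Start: x^2 + 14x - 527 = 0
Move constant: x^2 + 14x = 527
Half of 14 is 7, squared is 49
Add 49 to both sides: x^2 + 14x + 49 = 576
(x + 7)^2 = 576
x + 7 = ±24
x = -7 + 24 = 17 or x = -7 - 24 = -31

x = -31, x = 17


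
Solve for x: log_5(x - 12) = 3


Convert to exponential form: x - 12 = 5^3 = 125
x = 125 + 12 = 137
Check: log_5(137 - 12) = log_5(125) = log_5(125) = 3 ✓

x = 137


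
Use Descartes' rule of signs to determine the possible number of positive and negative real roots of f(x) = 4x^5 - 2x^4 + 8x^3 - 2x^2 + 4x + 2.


Descartes' rule of signs:

For positive roots, count sign changes in f(x) = 4x^5 - 2x^4 + 8x^3 - 2x^2 + 4x + 2:
Signs of coefficients: +, -, +, -, +, +
Number of sign changes: 4
Possible positive real roots: 4, 2, 0

For negative roots, examine f(-x) = -4x^5 - 2x^4 - 8x^3 - 2x^2 - 4x + 2:
Signs of coefficients: -, -, -, -, -, +
Number of sign changes: 1
Possible negative real roots: 1

Positive roots: 4 or 2 or 0; Negative roots: 1


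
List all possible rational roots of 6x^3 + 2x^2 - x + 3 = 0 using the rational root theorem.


Rational root theorem: possible roots are ±p/q where:
  p divides the constant term (3): p ∈ {1, 3}
  q divides the leading coefficient (6): q ∈ {1, 2, 3, 6}

All possible rational roots: -3, -3/2, -1, -1/2, -1/3, -1/6, 1/6, 1/3, 1/2, 1, 3/2, 3

-3, -3/2, -1, -1/2, -1/3, -1/6, 1/6, 1/3, 1/2, 1, 3/2, 3


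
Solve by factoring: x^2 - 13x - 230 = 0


We need two numbers that multiply to -230 and add to -13.
Those numbers are 10 and -23 (since 10 * (-23) = -230 and 10 + (-23) = -13).
So x^2 - 13x - 230 = (x + 10)(x - 23) = 0
Setting each factor to zero: x = -10 or x = 23

x = -10, x = 23


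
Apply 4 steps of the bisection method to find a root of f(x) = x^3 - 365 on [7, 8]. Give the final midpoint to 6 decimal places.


f(x) = x^3 - 365
f(7) = -22 < 0
f(8) = 147 > 0

Step 1: midpoint = (7.000000 + 8.000000)/2 = 7.500000
  f(7.500000) = 56.875000
  f(mid) > 0, so root is in [7.000000, 7.500000]

Step 2: midpoint = (7.000000 + 7.500000)/2 = 7.250000
  f(7.250000) = 16.078125
  f(mid) > 0, so root is in [7.000000, 7.250000]

Step 3: midpoint = (7.000000 + 7.250000)/2 = 7.125000
  f(7.125000) = -3.294922
  f(mid) < 0, so root is in [7.125000, 7.250000]

Step 4: midpoint = (7.125000 + 7.250000)/2 = 7.187500
  f(7.187500) = 6.307373
  f(mid) > 0, so root is in [7.125000, 7.187500]

midpoint = 7.187500


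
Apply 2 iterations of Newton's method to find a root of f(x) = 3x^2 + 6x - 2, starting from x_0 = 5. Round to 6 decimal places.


Newton's method: x_(n+1) = x_n - f(x_n)/f'(x_n)
f(x) = 3x^2 + 6x - 2
f'(x) = 6x + 6

Iteration 1:
  f(5.000000) = 103.000000
  f'(5.000000) = 36.000000
  x_1 = 5.000000 - (103.000000)/(36.000000) = 2.138889

Iteration 2:
  f(2.138889) = 24.557870
  f'(2.138889) = 18.833333
  x_2 = 2.138889 - (24.557870)/(18.833333) = 0.834931

x_2 = 0.834931


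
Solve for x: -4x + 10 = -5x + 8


Starting with: -4x + 10 = -5x + 8
Move all x terms to left: (-4 + 5)x = 8 - 10
Simplify: x = -2
Divide both sides by 1: x = -2

x = -2


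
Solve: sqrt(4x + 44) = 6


Square both sides: 4x + 44 = 6^2 = 36
4x = 36 - 44 = -8
x = -2
Check: sqrt(4*(-2) + 44) = sqrt(36) = 6 ✓

x = -2


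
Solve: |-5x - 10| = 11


An absolute value equation |expr| = 11 gives two cases:
Case 1: -5x - 10 = 11
  -5x = 21, so x = -21/5
Case 2: -5x - 10 = -11
  -5x = -1, so x = 1/5

x = -21/5, x = 1/5


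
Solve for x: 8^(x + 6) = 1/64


Express both sides with the same base.
1/64 = 8^(-2)
Since the bases match, equate exponents: x + 6 = -2
So x = -2 - (6) = -8

x = -8


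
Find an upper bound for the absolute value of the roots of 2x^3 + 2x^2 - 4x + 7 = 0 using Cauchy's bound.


Cauchy's bound: all roots r satisfy |r| <= 1 + max(|a_i/a_n|) for i = 0,...,n-1
where a_n is the leading coefficient.

Coefficients: [2, 2, -4, 7]
Leading coefficient a_n = 2
Ratios |a_i/a_n|: 1, 2, 7/2
Maximum ratio: 7/2
Cauchy's bound: |r| <= 1 + 7/2 = 9/2

Upper bound = 9/2


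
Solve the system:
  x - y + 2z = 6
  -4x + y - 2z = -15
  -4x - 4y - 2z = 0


Using Cramer's rule. Expand each determinant along the first row.
D  = 1*[1*(-2) - (-2)*(-4)] - (-1)*[(-4)*(-2) - (-2)*(-4)] + 2*[(-4)*(-4) - 1*(-4)]
  = 1*(-10) - (-1)*(0) + 2*(20) = 30
Dx = 6*[1*(-2) - (-2)*(-4)] - (-1)*[(-15)*(-2) - (-2)*0] + 2*[(-15)*(-4) - 1*0]
  = 6*(-10) - (-1)*(30) + 2*(60) = 90
Dy = 1*[(-15)*(-2) - (-2)*0] - 6*[(-4)*(-2) - (-2)*(-4)] + 2*[(-4)*0 - (-15)*(-4)]
  = 1*(30) - 6*(0) + 2*(-60) = -90
Dz = 1*[1*0 - (-15)*(-4)] - (-1)*[(-4)*0 - (-15)*(-4)] + 6*[(-4)*(-4) - 1*(-4)]
  = 1*(-60) - (-1)*(-60) + 6*(20) = 0
x = Dx/D = 90/30 = 3, y = Dy/D = -90/30 = -3, z = Dz/D = 0/30 = 0
Check eq1: (1)(3) + (-1)(-3) + (2)(0) = 6 = 6 ✓
Check eq2: (-4)(3) + (1)(-3) + (-2)(0) = -15 = -15 ✓
Check eq3: (-4)(3) + (-4)(-3) + (-2)(0) = 0 = 0 ✓

x = 3, y = -3, z = 0


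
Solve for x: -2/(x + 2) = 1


Multiply both sides by (x + 2): -2 = 1(x + 2)
Distribute: -2 = x + 2
x = -2 - 2 = -4
x = -4

x = -4


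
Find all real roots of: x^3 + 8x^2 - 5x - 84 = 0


Let p(x) = x^3 + 8x^2 - 5x - 84. By the rational root theorem (leading coefficient 1), any rational root is an integer divisor of 84: try ±1, ±2, ... in turn.
Test x = 1: value = -80 ≠ 0.
Test x = -1: value = -72 ≠ 0.
Test x = 2: value = -54 ≠ 0.
Test x = -2: value = -50 ≠ 0.
Test x = 3: value = 0 ✓, so (x - 3) is a factor.
Synthetic division by (x - 3): bring down 1; 1(3) + 8 = 11; 11(3) - 5 = 28; 28(3) - 84 = 0 → quotient x^2 + 11x + 28, remainder 0.
Solve the quadratic x^2 + 11x + 28 = 0: discriminant = 11^2 - 4(1)(28) = 121 - 112 = 9.
sqrt(9) = 3, so x = (-11 ± 3)/2: x = -4 or x = -7.

x = -7, x = -4, x = 3


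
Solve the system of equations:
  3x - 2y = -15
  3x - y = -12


Using Cramer's rule:
Determinant D = (3)(-1) - (3)(-2) = -3 + 6 = 3
Dx = (-15)(-1) - (-12)(-2) = 15 - 24 = -9
Dy = (3)(-12) - (3)(-15) = -36 + 45 = 9
x = Dx/D = -9/3 = -3
y = Dy/D = 9/3 = 3

x = -3, y = 3


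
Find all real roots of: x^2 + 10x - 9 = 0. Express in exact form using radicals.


Using the quadratic formula: x = (-b ± sqrt(b^2 - 4ac)) / (2a)
Here a = 1, b = 10, c = -9
Discriminant = b^2 - 4ac = 10^2 - 4(1)(-9) = 100 + 36 = 136
Since discriminant = 136 > 0, there are two real roots.
x = (-10 ± 2*sqrt(34)) / 2
Simplifying: x = -5 ± sqrt(34)
Numerically: x ≈ 0.8310 or x ≈ -10.8310

x = -5 + sqrt(34) or x = -5 - sqrt(34)


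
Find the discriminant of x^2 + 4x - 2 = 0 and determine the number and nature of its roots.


For ax^2 + bx + c = 0, discriminant D = b^2 - 4ac
Here a = 1, b = 4, c = -2
D = (4)^2 - 4(1)(-2) = 16 + 8 = 24

D = 24 > 0 but not a perfect square
The equation has 2 distinct real irrational roots.

Discriminant = 24, 2 distinct real irrational roots


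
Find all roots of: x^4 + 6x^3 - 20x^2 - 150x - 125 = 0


Let p(x) = x^4 + 6x^3 - 20x^2 - 150x - 125. By the rational root theorem (leading coefficient 1), any rational root is an integer divisor of 125: try ±1, ±2, ... in turn.
Test x = 1: value = -288 ≠ 0.
Test x = -1: value = 0 ✓, so (x + 1) is a factor.
Synthetic division by (x + 1): bring down 1; 1(-1) + 6 = 5; 5(-1) - 20 = -25; (-25)(-1) - 150 = -125; (-125)(-1) - 125 = 0 → quotient x^3 + 5x^2 - 25x - 125, remainder 0.
Continue with the quotient x^3 + 5x^2 - 25x - 125 (candidates must divide 125; re-test x = -1 first in case it repeats).
Test x = -1: value = -96 ≠ 0.
Test x = 5: value = 0 ✓, so (x - 5) is a factor.
Synthetic division by (x - 5): bring down 1; 1(5) + 5 = 10; 10(5) - 25 = 25; 25(5) - 125 = 0 → quotient x^2 + 10x + 25, remainder 0.
Solve the quadratic x^2 + 10x + 25 = 0: discriminant = 10^2 - 4(1)(25) = 100 - 100 = 0.
Discriminant = 0, so a double root: x = -10/2 = -5.
Collecting all roots found:

x = -5 (multiplicity 2), x = -1, x = 5


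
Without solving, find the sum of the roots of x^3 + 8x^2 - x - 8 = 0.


By Vieta's formulas for x^3 + bx^2 + cx + d = 0:
  r1 + r2 + r3 = -b/a = -8
  r1*r2 + r1*r3 + r2*r3 = c/a = -1
  r1*r2*r3 = -d/a = 8


Sum = -8


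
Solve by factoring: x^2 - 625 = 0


We need two numbers that multiply to -625 and add to 0.
Those numbers are 25 and -25 (since 25 * (-25) = -625 and 25 + (-25) = 0).
So x^2 - 625 = (x + 25)(x - 25) = 0
Setting each factor to zero: x = -25 or x = 25

x = -25, x = 25


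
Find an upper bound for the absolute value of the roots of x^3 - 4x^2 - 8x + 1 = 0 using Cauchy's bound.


Cauchy's bound: all roots r satisfy |r| <= 1 + max(|a_i/a_n|) for i = 0,...,n-1
where a_n is the leading coefficient.

Coefficients: [1, -4, -8, 1]
Leading coefficient a_n = 1
Ratios |a_i/a_n|: 4, 8, 1
Maximum ratio: 8
Cauchy's bound: |r| <= 1 + 8 = 9

Upper bound = 9


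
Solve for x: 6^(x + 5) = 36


Express both sides with the same base.
36 = 6^2
Since the bases match, equate exponents: x + 5 = 2
So x = 2 - (5) = -3

x = -3


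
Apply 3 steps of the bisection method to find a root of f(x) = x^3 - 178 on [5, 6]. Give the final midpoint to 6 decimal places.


f(x) = x^3 - 178
f(5) = -53 < 0
f(6) = 38 > 0

Step 1: midpoint = (5.000000 + 6.000000)/2 = 5.500000
  f(5.500000) = -11.625000
  f(mid) < 0, so root is in [5.500000, 6.000000]

Step 2: midpoint = (5.500000 + 6.000000)/2 = 5.750000
  f(5.750000) = 12.109375
  f(mid) > 0, so root is in [5.500000, 5.750000]

Step 3: midpoint = (5.500000 + 5.750000)/2 = 5.625000
  f(5.625000) = -0.021484
  f(mid) < 0, so root is in [5.625000, 5.750000]

midpoint = 5.625000


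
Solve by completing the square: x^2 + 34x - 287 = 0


Start: x^2 + 34x - 287 = 0
Move constant: x^2 + 34x = 287
Half of 34 is 17, squared is 289
Add 289 to both sides: x^2 + 34x + 289 = 576
(x + 17)^2 = 576
x + 17 = ±24
x = -17 + 24 = 7 or x = -17 - 24 = -41

x = -41, x = 7


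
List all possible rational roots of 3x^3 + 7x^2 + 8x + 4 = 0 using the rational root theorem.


Rational root theorem: possible roots are ±p/q where:
  p divides the constant term (4): p ∈ {1, 2, 4}
  q divides the leading coefficient (3): q ∈ {1, 3}

All possible rational roots: -4, -2, -4/3, -1, -2/3, -1/3, 1/3, 2/3, 1, 4/3, 2, 4

-4, -2, -4/3, -1, -2/3, -1/3, 1/3, 2/3, 1, 4/3, 2, 4


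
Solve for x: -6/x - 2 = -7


Subtract -2 from both sides: -6/x = -5
Multiply both sides by x: -6 = -5 * x
Divide by -5: x = 6/5

x = 6/5


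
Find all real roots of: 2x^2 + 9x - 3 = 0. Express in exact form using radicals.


Using the quadratic formula: x = (-b ± sqrt(b^2 - 4ac)) / (2a)
Here a = 2, b = 9, c = -3
Discriminant = b^2 - 4ac = 9^2 - 4(2)(-3) = 81 + 24 = 105
Since discriminant = 105 > 0, there are two real roots.
x = (-9 ± sqrt(105)) / 4
Numerically: x ≈ 0.3117 or x ≈ -4.8117

x = (-9 + sqrt(105)) / 4 or x = (-9 - sqrt(105)) / 4


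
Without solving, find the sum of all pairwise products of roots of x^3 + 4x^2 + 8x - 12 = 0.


By Vieta's formulas for x^3 + bx^2 + cx + d = 0:
  r1 + r2 + r3 = -b/a = -4
  r1*r2 + r1*r3 + r2*r3 = c/a = 8
  r1*r2*r3 = -d/a = 12


Sum of pairwise products = 8


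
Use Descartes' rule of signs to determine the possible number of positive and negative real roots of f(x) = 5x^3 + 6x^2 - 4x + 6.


Descartes' rule of signs:

For positive roots, count sign changes in f(x) = 5x^3 + 6x^2 - 4x + 6:
Signs of coefficients: +, +, -, +
Number of sign changes: 2
Possible positive real roots: 2, 0

For negative roots, examine f(-x) = -5x^3 + 6x^2 + 4x + 6:
Signs of coefficients: -, +, +, +
Number of sign changes: 1
Possible negative real roots: 1

Positive roots: 2 or 0; Negative roots: 1


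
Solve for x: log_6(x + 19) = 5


Convert to exponential form: x + 19 = 6^5 = 7776
x = 7776 - 19 = 7757
Check: log_6(7757 + 19) = log_6(7776) = log_6(7776) = 5 ✓

x = 7757


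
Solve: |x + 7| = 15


An absolute value equation |expr| = 15 gives two cases:
Case 1: x + 7 = 15
  x = 8, so x = 8
Case 2: x + 7 = -15
  x = -22, so x = -22

x = -22, x = 8


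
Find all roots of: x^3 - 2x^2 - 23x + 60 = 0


Let p(x) = x^3 - 2x^2 - 23x + 60. By the rational root theorem (leading coefficient 1), any rational root is an integer divisor of 60: try ±1, ±2, ... in turn.
Test x = 1: value = 36 ≠ 0.
Test x = -1: value = 80 ≠ 0.
Test x = 2: value = 14 ≠ 0.
Test x = -2: value = 90 ≠ 0.
Test x = 3: value = 0 ✓, so (x - 3) is a factor.
Synthetic division by (x - 3): bring down 1; 1(3) - 2 = 1; 1(3) - 23 = -20; (-20)(3) + 60 = 0 → quotient x^2 + x - 20, remainder 0.
Solve the quadratic x^2 + x - 20 = 0: discriminant = 1^2 - 4(1)(-20) = 1 + 80 = 81.
sqrt(81) = 9, so x = (-1 ± 9)/2: x = 4 or x = -5.
Collecting all roots found:

x = -5, x = 3, x = 4


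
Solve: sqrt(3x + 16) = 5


Square both sides: 3x + 16 = 5^2 = 25
3x = 25 - 16 = 9
x = 3
Check: sqrt(3*3 + 16) = sqrt(25) = 5 ✓

x = 3


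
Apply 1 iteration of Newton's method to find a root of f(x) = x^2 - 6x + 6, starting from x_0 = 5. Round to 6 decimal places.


Newton's method: x_(n+1) = x_n - f(x_n)/f'(x_n)
f(x) = x^2 - 6x + 6
f'(x) = 2x - 6

Iteration 1:
  f(5.000000) = 1.000000
  f'(5.000000) = 4.000000
  x_1 = 5.000000 - (1.000000)/(4.000000) = 4.750000

x_1 = 4.750000


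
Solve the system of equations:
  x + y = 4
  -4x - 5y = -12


Using Cramer's rule:
Determinant D = (1)(-5) - (-4)(1) = -5 + 4 = -1
Dx = (4)(-5) - (-12)(1) = -20 + 12 = -8
Dy = (1)(-12) - (-4)(4) = -12 + 16 = 4
x = Dx/D = -8/-1 = 8
y = Dy/D = 4/-1 = -4

x = 8, y = -4


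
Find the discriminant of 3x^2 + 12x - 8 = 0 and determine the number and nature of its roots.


For ax^2 + bx + c = 0, discriminant D = b^2 - 4ac
Here a = 3, b = 12, c = -8
D = (12)^2 - 4(3)(-8) = 144 + 96 = 240

D = 240 > 0 but not a perfect square
The equation has 2 distinct real irrational roots.

Discriminant = 240, 2 distinct real irrational roots


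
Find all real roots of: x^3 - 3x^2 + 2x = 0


The constant term is 0, so x = 0 is a root. Factor out x:
  x(x^2 - 3x + 2) = 0
Solve the quadratic x^2 - 3x + 2 = 0: discriminant = (-3)^2 - 4(1)(2) = 9 - 8 = 1.
sqrt(1) = 1, so x = (3 ± 1)/2: x = 2 or x = 1.

x = 0, x = 1, x = 2


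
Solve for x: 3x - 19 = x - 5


Starting with: 3x - 19 = x - 5
Move all x terms to left: (3 - 1)x = -5 + 19
Simplify: 2x = 14
Divide both sides by 2: x = 7

x = 7


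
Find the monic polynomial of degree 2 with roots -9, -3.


A monic polynomial with roots -9, -3 is:
p(x) = (x + 9)(x + 3)
After multiplying by (x + 9): x + 9
After multiplying by (x + 3): x^2 + 12x + 27

x^2 + 12x + 27


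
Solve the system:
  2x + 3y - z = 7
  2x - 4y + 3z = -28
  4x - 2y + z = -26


Using Cramer's rule. Expand each determinant along the first row.
D  = 2*[(-4)*1 - 3*(-2)] - 3*[2*1 - 3*4] + (-1)*[2*(-2) - (-4)*4]
  = 2*(2) - 3*(-10) + (-1)*(12) = 22
Dx = 7*[(-4)*1 - 3*(-2)] - 3*[(-28)*1 - 3*(-26)] + (-1)*[(-28)*(-2) - (-4)*(-26)]
  = 7*(2) - 3*(50) + (-1)*(-48) = -88
Dy = 2*[(-28)*1 - 3*(-26)] - 7*[2*1 - 3*4] + (-1)*[2*(-26) - (-28)*4]
  = 2*(50) - 7*(-10) + (-1)*(60) = 110
Dz = 2*[(-4)*(-26) - (-28)*(-2)] - 3*[2*(-26) - (-28)*4] + 7*[2*(-2) - (-4)*4]
  = 2*(48) - 3*(60) + 7*(12) = 0
x = Dx/D = -88/22 = -4, y = Dy/D = 110/22 = 5, z = Dz/D = 0/22 = 0
Check eq1: (2)(-4) + (3)(5) + (-1)(0) = 7 = 7 ✓
Check eq2: (2)(-4) + (-4)(5) + (3)(0) = -28 = -28 ✓
Check eq3: (4)(-4) + (-2)(5) + (1)(0) = -26 = -26 ✓

x = -4, y = 5, z = 0


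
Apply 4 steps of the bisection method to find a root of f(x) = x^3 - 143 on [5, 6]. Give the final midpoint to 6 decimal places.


f(x) = x^3 - 143
f(5) = -18 < 0
f(6) = 73 > 0

Step 1: midpoint = (5.000000 + 6.000000)/2 = 5.500000
  f(5.500000) = 23.375000
  f(mid) > 0, so root is in [5.000000, 5.500000]

Step 2: midpoint = (5.000000 + 5.500000)/2 = 5.250000
  f(5.250000) = 1.703125
  f(mid) > 0, so root is in [5.000000, 5.250000]

Step 3: midpoint = (5.000000 + 5.250000)/2 = 5.125000
  f(5.125000) = -8.388672
  f(mid) < 0, so root is in [5.125000, 5.250000]

Step 4: midpoint = (5.125000 + 5.250000)/2 = 5.187500
  f(5.187500) = -3.403564
  f(mid) < 0, so root is in [5.187500, 5.250000]

midpoint = 5.187500


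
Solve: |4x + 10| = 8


An absolute value equation |expr| = 8 gives two cases:
Case 1: 4x + 10 = 8
  4x = -2, so x = -1/2
Case 2: 4x + 10 = -8
  4x = -18, so x = -9/2

x = -9/2, x = -1/2


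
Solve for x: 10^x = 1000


Express both sides with the same base.
1000 = 10^3
Since the bases match: x = 3

x = 3


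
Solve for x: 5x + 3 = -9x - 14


Starting with: 5x + 3 = -9x - 14
Move all x terms to left: (5 + 9)x = -14 - 3
Simplify: 14x = -17
Divide both sides by 14: x = -17/14

x = -17/14


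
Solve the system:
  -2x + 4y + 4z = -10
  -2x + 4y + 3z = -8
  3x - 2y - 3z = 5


Using Cramer's rule. Expand each determinant along the first row.
D  = (-2)*[4*(-3) - 3*(-2)] - 4*[(-2)*(-3) - 3*3] + 4*[(-2)*(-2) - 4*3]
  = (-2)*(-6) - 4*(-3) + 4*(-8) = -8
Dx = (-10)*[4*(-3) - 3*(-2)] - 4*[(-8)*(-3) - 3*5] + 4*[(-8)*(-2) - 4*5]
  = (-10)*(-6) - 4*(9) + 4*(-4) = 8
Dy = (-2)*[(-8)*(-3) - 3*5] - (-10)*[(-2)*(-3) - 3*3] + 4*[(-2)*5 - (-8)*3]
  = (-2)*(9) - (-10)*(-3) + 4*(14) = 8
Dz = (-2)*[4*5 - (-8)*(-2)] - 4*[(-2)*5 - (-8)*3] + (-10)*[(-2)*(-2) - 4*3]
  = (-2)*(4) - 4*(14) + (-10)*(-8) = 16
x = Dx/D = 8/-8 = -1, y = Dy/D = 8/-8 = -1, z = Dz/D = 16/-8 = -2
Check eq1: (-2)(-1) + (4)(-1) + (4)(-2) = -10 = -10 ✓
Check eq2: (-2)(-1) + (4)(-1) + (3)(-2) = -8 = -8 ✓
Check eq3: (3)(-1) + (-2)(-1) + (-3)(-2) = 5 = 5 ✓

x = -1, y = -1, z = -2


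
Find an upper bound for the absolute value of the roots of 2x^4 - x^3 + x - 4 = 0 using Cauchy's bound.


Cauchy's bound: all roots r satisfy |r| <= 1 + max(|a_i/a_n|) for i = 0,...,n-1
where a_n is the leading coefficient.

Coefficients: [2, -1, 0, 1, -4]
Leading coefficient a_n = 2
Ratios |a_i/a_n|: 1/2, 0, 1/2, 2
Maximum ratio: 2
Cauchy's bound: |r| <= 1 + 2 = 3

Upper bound = 3


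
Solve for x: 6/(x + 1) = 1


Multiply both sides by (x + 1): 6 = 1(x + 1)
Distribute: 6 = x + 1
x = 6 - 1 = 5
x = 5

x = 5


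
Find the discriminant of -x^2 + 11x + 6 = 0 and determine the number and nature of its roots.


For ax^2 + bx + c = 0, discriminant D = b^2 - 4ac
Here a = -1, b = 11, c = 6
D = (11)^2 - 4(-1)(6) = 121 + 24 = 145

D = 145 > 0 but not a perfect square
The equation has 2 distinct real irrational roots.

Discriminant = 145, 2 distinct real irrational roots


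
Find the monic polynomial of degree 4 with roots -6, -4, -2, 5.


A monic polynomial with roots -6, -4, -2, 5 is:
p(x) = (x + 6)(x + 4)(x + 2)(x - 5)
After multiplying by (x + 6): x + 6
After multiplying by (x + 4): x^2 + 10x + 24
After multiplying by (x + 2): x^3 + 12x^2 + 44x + 48
After multiplying by (x - 5): x^4 + 7x^3 - 16x^2 - 172x - 240

x^4 + 7x^3 - 16x^2 - 172x - 240


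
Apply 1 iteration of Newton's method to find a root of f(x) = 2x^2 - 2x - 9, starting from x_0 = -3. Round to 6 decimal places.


Newton's method: x_(n+1) = x_n - f(x_n)/f'(x_n)
f(x) = 2x^2 - 2x - 9
f'(x) = 4x - 2

Iteration 1:
  f(-3.000000) = 15.000000
  f'(-3.000000) = -14.000000
  x_1 = -3.000000 - (15.000000)/(-14.000000) = -1.928571

x_1 = -1.928571


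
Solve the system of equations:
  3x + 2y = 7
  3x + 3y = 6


Using Cramer's rule:
Determinant D = (3)(3) - (3)(2) = 9 - 6 = 3
Dx = (7)(3) - (6)(2) = 21 - 12 = 9
Dy = (3)(6) - (3)(7) = 18 - 21 = -3
x = Dx/D = 9/3 = 3
y = Dy/D = -3/3 = -1

x = 3, y = -1


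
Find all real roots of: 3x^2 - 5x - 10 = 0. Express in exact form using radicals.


Using the quadratic formula: x = (-b ± sqrt(b^2 - 4ac)) / (2a)
Here a = 3, b = -5, c = -10
Discriminant = b^2 - 4ac = (-5)^2 - 4(3)(-10) = 25 + 120 = 145
Since discriminant = 145 > 0, there are two real roots.
x = (5 ± sqrt(145)) / 6
Numerically: x ≈ 2.8403 or x ≈ -1.1736

x = (5 + sqrt(145)) / 6 or x = (5 - sqrt(145)) / 6


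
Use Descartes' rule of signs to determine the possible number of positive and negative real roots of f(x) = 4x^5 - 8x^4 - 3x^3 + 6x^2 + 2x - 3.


Descartes' rule of signs:

For positive roots, count sign changes in f(x) = 4x^5 - 8x^4 - 3x^3 + 6x^2 + 2x - 3:
Signs of coefficients: +, -, -, +, +, -
Number of sign changes: 3
Possible positive real roots: 3, 1

For negative roots, examine f(-x) = -4x^5 - 8x^4 + 3x^3 + 6x^2 - 2x - 3:
Signs of coefficients: -, -, +, +, -, -
Number of sign changes: 2
Possible negative real roots: 2, 0

Positive roots: 3 or 1; Negative roots: 2 or 0


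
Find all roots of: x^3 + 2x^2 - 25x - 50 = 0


Let p(x) = x^3 + 2x^2 - 25x - 50. By the rational root theorem (leading coefficient 1), any rational root is an integer divisor of 50: try ±1, ±2, ... in turn.
Test x = 1: value = -72 ≠ 0.
Test x = -1: value = -24 ≠ 0.
Test x = 2: value = -84 ≠ 0.
Test x = -2: value = 0 ✓, so (x + 2) is a factor.
Synthetic division by (x + 2): bring down 1; 1(-2) + 2 = 0; 0(-2) - 25 = -25; (-25)(-2) - 50 = 0 → quotient x^2 - 25, remainder 0.
Solve the quadratic x^2 - 25 = 0: discriminant = 0^2 - 4(1)(-25) = 0 + 100 = 100.
sqrt(100) = 10, so x = (0 ± 10)/2: x = 5 or x = -5.
Collecting all roots found:

x = -5, x = -2, x = 5


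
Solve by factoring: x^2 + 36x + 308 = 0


We need two numbers that multiply to 308 and add to 36.
Those numbers are 22 and 14 (since 22 * 14 = 308 and 22 + 14 = 36).
So x^2 + 36x + 308 = (x + 22)(x + 14) = 0
Setting each factor to zero: x = -22 or x = -14

x = -22, x = -14


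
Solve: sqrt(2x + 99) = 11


Square both sides: 2x + 99 = 11^2 = 121
2x = 121 - 99 = 22
x = 11
Check: sqrt(2*11 + 99) = sqrt(121) = 11 ✓

x = 11


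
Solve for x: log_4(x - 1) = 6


Convert to exponential form: x - 1 = 4^6 = 4096
x = 4096 + 1 = 4097
Check: log_4(4097 - 1) = log_4(4096) = log_4(4096) = 6 ✓

x = 4097


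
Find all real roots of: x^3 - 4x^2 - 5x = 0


The constant term is 0, so x = 0 is a root. Factor out x:
  x(x^2 - 4x - 5) = 0
Solve the quadratic x^2 - 4x - 5 = 0: discriminant = (-4)^2 - 4(1)(-5) = 16 + 20 = 36.
sqrt(36) = 6, so x = (4 ± 6)/2: x = 5 or x = -1.

x = -1, x = 0, x = 5


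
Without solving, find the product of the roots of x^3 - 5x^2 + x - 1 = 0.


By Vieta's formulas for x^3 + bx^2 + cx + d = 0:
  r1 + r2 + r3 = -b/a = 5
  r1*r2 + r1*r3 + r2*r3 = c/a = 1
  r1*r2*r3 = -d/a = 1


Product = 1


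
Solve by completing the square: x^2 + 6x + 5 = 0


Start: x^2 + 6x + 5 = 0
Move constant: x^2 + 6x = -5
Half of 6 is 3, squared is 9
Add 9 to both sides: x^2 + 6x + 9 = 4
(x + 3)^2 = 4
x + 3 = ±2
x = -3 + 2 = -1 or x = -3 - 2 = -5

x = -5, x = -1


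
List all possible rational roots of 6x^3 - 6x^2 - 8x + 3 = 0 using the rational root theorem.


Rational root theorem: possible roots are ±p/q where:
  p divides the constant term (3): p ∈ {1, 3}
  q divides the leading coefficient (6): q ∈ {1, 2, 3, 6}

All possible rational roots: -3, -3/2, -1, -1/2, -1/3, -1/6, 1/6, 1/3, 1/2, 1, 3/2, 3

-3, -3/2, -1, -1/2, -1/3, -1/6, 1/6, 1/3, 1/2, 1, 3/2, 3


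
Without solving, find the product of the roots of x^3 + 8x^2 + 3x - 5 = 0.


By Vieta's formulas for x^3 + bx^2 + cx + d = 0:
  r1 + r2 + r3 = -b/a = -8
  r1*r2 + r1*r3 + r2*r3 = c/a = 3
  r1*r2*r3 = -d/a = 5


Product = 5


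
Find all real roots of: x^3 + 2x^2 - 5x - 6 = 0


Let p(x) = x^3 + 2x^2 - 5x - 6. By the rational root theorem (leading coefficient 1), any rational root is an integer divisor of 6: try ±1, ±2, ... in turn.
Test x = 1: value = -8 ≠ 0.
Test x = -1: value = 0 ✓, so (x + 1) is a factor.
Synthetic division by (x + 1): bring down 1; 1(-1) + 2 = 1; 1(-1) - 5 = -6; (-6)(-1) - 6 = 0 → quotient x^2 + x - 6, remainder 0.
Solve the quadratic x^2 + x - 6 = 0: discriminant = 1^2 - 4(1)(-6) = 1 + 24 = 25.
sqrt(25) = 5, so x = (-1 ± 5)/2: x = 2 or x = -3.

x = -3, x = -1, x = 2


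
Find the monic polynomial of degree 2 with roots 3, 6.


A monic polynomial with roots 3, 6 is:
p(x) = (x - 3)(x - 6)
After multiplying by (x - 3): x - 3
After multiplying by (x - 6): x^2 - 9x + 18

x^2 - 9x + 18


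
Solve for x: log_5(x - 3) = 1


Convert to exponential form: x - 3 = 5^1 = 5
x = 5 + 3 = 8
Check: log_5(8 - 3) = log_5(5) = log_5(5) = 1 ✓

x = 8


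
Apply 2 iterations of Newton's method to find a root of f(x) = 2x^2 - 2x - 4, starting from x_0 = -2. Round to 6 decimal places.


Newton's method: x_(n+1) = x_n - f(x_n)/f'(x_n)
f(x) = 2x^2 - 2x - 4
f'(x) = 4x - 2

Iteration 1:
  f(-2.000000) = 8.000000
  f'(-2.000000) = -10.000000
  x_1 = -2.000000 - (8.000000)/(-10.000000) = -1.200000

Iteration 2:
  f(-1.200000) = 1.280000
  f'(-1.200000) = -6.800000
  x_2 = -1.200000 - (1.280000)/(-6.800000) = -1.011765

x_2 = -1.011765


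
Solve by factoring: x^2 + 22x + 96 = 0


We need two numbers that multiply to 96 and add to 22.
Those numbers are 16 and 6 (since 16 * 6 = 96 and 16 + 6 = 22).
So x^2 + 22x + 96 = (x + 16)(x + 6) = 0
Setting each factor to zero: x = -16 or x = -6

x = -16, x = -6


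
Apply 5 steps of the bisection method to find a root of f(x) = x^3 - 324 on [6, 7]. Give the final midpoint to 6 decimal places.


f(x) = x^3 - 324
f(6) = -108 < 0
f(7) = 19 > 0

Step 1: midpoint = (6.000000 + 7.000000)/2 = 6.500000
  f(6.500000) = -49.375000
  f(mid) < 0, so root is in [6.500000, 7.000000]

Step 2: midpoint = (6.500000 + 7.000000)/2 = 6.750000
  f(6.750000) = -16.453125
  f(mid) < 0, so root is in [6.750000, 7.000000]

Step 3: midpoint = (6.750000 + 7.000000)/2 = 6.875000
  f(6.875000) = 0.951172
  f(mid) > 0, so root is in [6.750000, 6.875000]

Step 4: midpoint = (6.750000 + 6.875000)/2 = 6.812500
  f(6.812500) = -7.830811
  f(mid) < 0, so root is in [6.812500, 6.875000]

Step 5: midpoint = (6.812500 + 6.875000)/2 = 6.843750
  f(6.843750) = -3.459869
  f(mid) < 0, so root is in [6.843750, 6.875000]

midpoint = 6.843750


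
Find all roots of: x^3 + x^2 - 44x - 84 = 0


Let p(x) = x^3 + x^2 - 44x - 84. By the rational root theorem (leading coefficient 1), any rational root is an integer divisor of 84: try ±1, ±2, ... in turn.
Test x = 1: value = -126 ≠ 0.
Test x = -1: value = -40 ≠ 0.
Test x = 2: value = -160 ≠ 0.
Test x = -2: value = 0 ✓, so (x + 2) is a factor.
Synthetic division by (x + 2): bring down 1; 1(-2) + 1 = -1; (-1)(-2) - 44 = -42; (-42)(-2) - 84 = 0 → quotient x^2 - x - 42, remainder 0.
Solve the quadratic x^2 - x - 42 = 0: discriminant = (-1)^2 - 4(1)(-42) = 1 + 168 = 169.
sqrt(169) = 13, so x = (1 ± 13)/2: x = 7 or x = -6.
Collecting all roots found:

x = -6, x = -2, x = 7


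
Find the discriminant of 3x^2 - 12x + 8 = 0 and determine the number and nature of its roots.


For ax^2 + bx + c = 0, discriminant D = b^2 - 4ac
Here a = 3, b = -12, c = 8
D = (-12)^2 - 4(3)(8) = 144 - 96 = 48

D = 48 > 0 but not a perfect square
The equation has 2 distinct real irrational roots.

Discriminant = 48, 2 distinct real irrational roots


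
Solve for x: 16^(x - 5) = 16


Express both sides with the same base.
16 = 16^1
Since the bases match, equate exponents: x - 5 = 1
So x = 1 - (-5) = 6

x = 6


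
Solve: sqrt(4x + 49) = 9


Square both sides: 4x + 49 = 9^2 = 81
4x = 81 - 49 = 32
x = 8
Check: sqrt(4*8 + 49) = sqrt(81) = 9 ✓

x = 8


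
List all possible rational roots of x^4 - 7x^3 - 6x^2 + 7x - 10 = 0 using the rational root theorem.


Rational root theorem: possible roots are ±p/q where:
  p divides the constant term (-10): p ∈ {1, 2, 5, 10}
  q divides the leading coefficient (1): q ∈ {1}

All possible rational roots: -10, -5, -2, -1, 1, 2, 5, 10

-10, -5, -2, -1, 1, 2, 5, 10


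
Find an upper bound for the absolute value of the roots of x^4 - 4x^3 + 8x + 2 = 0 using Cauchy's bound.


Cauchy's bound: all roots r satisfy |r| <= 1 + max(|a_i/a_n|) for i = 0,...,n-1
where a_n is the leading coefficient.

Coefficients: [1, -4, 0, 8, 2]
Leading coefficient a_n = 1
Ratios |a_i/a_n|: 4, 0, 8, 2
Maximum ratio: 8
Cauchy's bound: |r| <= 1 + 8 = 9

Upper bound = 9


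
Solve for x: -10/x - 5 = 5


Subtract -5 from both sides: -10/x = 10
Multiply both sides by x: -10 = 10 * x
Divide by 10: x = -1

x = -1


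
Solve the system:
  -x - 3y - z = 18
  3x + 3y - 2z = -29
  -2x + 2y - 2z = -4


Using Cramer's rule. Expand each determinant along the first row.
D  = (-1)*[3*(-2) - (-2)*2] - (-3)*[3*(-2) - (-2)*(-2)] + (-1)*[3*2 - 3*(-2)]
  = (-1)*(-2) - (-3)*(-10) + (-1)*(12) = -40
Dx = 18*[3*(-2) - (-2)*2] - (-3)*[(-29)*(-2) - (-2)*(-4)] + (-1)*[(-29)*2 - 3*(-4)]
  = 18*(-2) - (-3)*(50) + (-1)*(-46) = 160
Dy = (-1)*[(-29)*(-2) - (-2)*(-4)] - 18*[3*(-2) - (-2)*(-2)] + (-1)*[3*(-4) - (-29)*(-2)]
  = (-1)*(50) - 18*(-10) + (-1)*(-70) = 200
Dz = (-1)*[3*(-4) - (-29)*2] - (-3)*[3*(-4) - (-29)*(-2)] + 18*[3*2 - 3*(-2)]
  = (-1)*(46) - (-3)*(-70) + 18*(12) = -40
x = Dx/D = 160/-40 = -4, y = Dy/D = 200/-40 = -5, z = Dz/D = -40/-40 = 1
Check eq1: (-1)(-4) + (-3)(-5) + (-1)(1) = 18 = 18 ✓
Check eq2: (3)(-4) + (3)(-5) + (-2)(1) = -29 = -29 ✓
Check eq3: (-2)(-4) + (2)(-5) + (-2)(1) = -4 = -4 ✓

x = -4, y = -5, z = 1


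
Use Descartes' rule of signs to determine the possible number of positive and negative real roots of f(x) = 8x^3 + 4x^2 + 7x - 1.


Descartes' rule of signs:

For positive roots, count sign changes in f(x) = 8x^3 + 4x^2 + 7x - 1:
Signs of coefficients: +, +, +, -
Number of sign changes: 1
Possible positive real roots: 1

For negative roots, examine f(-x) = -8x^3 + 4x^2 - 7x - 1:
Signs of coefficients: -, +, -, -
Number of sign changes: 2
Possible negative real roots: 2, 0

Positive roots: 1; Negative roots: 2 or 0


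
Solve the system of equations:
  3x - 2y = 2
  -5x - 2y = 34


Using Cramer's rule:
Determinant D = (3)(-2) - (-5)(-2) = -6 - 10 = -16
Dx = (2)(-2) - (34)(-2) = -4 + 68 = 64
Dy = (3)(34) - (-5)(2) = 102 + 10 = 112
x = Dx/D = 64/-16 = -4
y = Dy/D = 112/-16 = -7

x = -4, y = -7


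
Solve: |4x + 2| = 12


An absolute value equation |expr| = 12 gives two cases:
Case 1: 4x + 2 = 12
  4x = 10, so x = 5/2
Case 2: 4x + 2 = -12
  4x = -14, so x = -7/2

x = -7/2, x = 5/2


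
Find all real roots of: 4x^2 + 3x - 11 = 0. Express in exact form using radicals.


Using the quadratic formula: x = (-b ± sqrt(b^2 - 4ac)) / (2a)
Here a = 4, b = 3, c = -11
Discriminant = b^2 - 4ac = 3^2 - 4(4)(-11) = 9 + 176 = 185
Since discriminant = 185 > 0, there are two real roots.
x = (-3 ± sqrt(185)) / 8
Numerically: x ≈ 1.3252 or x ≈ -2.0752

x = (-3 + sqrt(185)) / 8 or x = (-3 - sqrt(185)) / 8


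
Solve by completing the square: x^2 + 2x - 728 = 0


Start: x^2 + 2x - 728 = 0
Move constant: x^2 + 2x = 728
Half of 2 is 1, squared is 1
Add 1 to both sides: x^2 + 2x + 1 = 729
(x + 1)^2 = 729
x + 1 = ±27
x = -1 + 27 = 26 or x = -1 - 27 = -28

x = -28, x = 26


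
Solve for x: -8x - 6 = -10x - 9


Starting with: -8x - 6 = -10x - 9
Move all x terms to left: (-8 + 10)x = -9 + 6
Simplify: 2x = -3
Divide both sides by 2: x = -3/2

x = -3/2


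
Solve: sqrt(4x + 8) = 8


Square both sides: 4x + 8 = 8^2 = 64
4x = 64 - 8 = 56
x = 14
Check: sqrt(4*14 + 8) = sqrt(64) = 8 ✓

x = 14


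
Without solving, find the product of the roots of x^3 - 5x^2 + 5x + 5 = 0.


By Vieta's formulas for x^3 + bx^2 + cx + d = 0:
  r1 + r2 + r3 = -b/a = 5
  r1*r2 + r1*r3 + r2*r3 = c/a = 5
  r1*r2*r3 = -d/a = -5


Product = -5


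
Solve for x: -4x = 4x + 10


Starting with: -4x = 4x + 10
Move all x terms to left: (-4 - 4)x = 10 - 0
Simplify: -8x = 10
Divide both sides by -8: x = -5/4

x = -5/4


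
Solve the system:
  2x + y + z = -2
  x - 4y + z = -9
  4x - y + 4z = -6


Using Cramer's rule. Expand each determinant along the first row.
D  = 2*[(-4)*4 - 1*(-1)] - 1*[1*4 - 1*4] + 1*[1*(-1) - (-4)*4]
  = 2*(-15) - 1*(0) + 1*(15) = -15
Dx = (-2)*[(-4)*4 - 1*(-1)] - 1*[(-9)*4 - 1*(-6)] + 1*[(-9)*(-1) - (-4)*(-6)]
  = (-2)*(-15) - 1*(-30) + 1*(-15) = 45
Dy = 2*[(-9)*4 - 1*(-6)] - (-2)*[1*4 - 1*4] + 1*[1*(-6) - (-9)*4]
  = 2*(-30) - (-2)*(0) + 1*(30) = -30
Dz = 2*[(-4)*(-6) - (-9)*(-1)] - 1*[1*(-6) - (-9)*4] + (-2)*[1*(-1) - (-4)*4]
  = 2*(15) - 1*(30) + (-2)*(15) = -30
x = Dx/D = 45/-15 = -3, y = Dy/D = -30/-15 = 2, z = Dz/D = -30/-15 = 2
Check eq1: (2)(-3) + (1)(2) + (1)(2) = -2 = -2 ✓
Check eq2: (1)(-3) + (-4)(2) + (1)(2) = -9 = -9 ✓
Check eq3: (4)(-3) + (-1)(2) + (4)(2) = -6 = -6 ✓

x = -3, y = 2, z = 2
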